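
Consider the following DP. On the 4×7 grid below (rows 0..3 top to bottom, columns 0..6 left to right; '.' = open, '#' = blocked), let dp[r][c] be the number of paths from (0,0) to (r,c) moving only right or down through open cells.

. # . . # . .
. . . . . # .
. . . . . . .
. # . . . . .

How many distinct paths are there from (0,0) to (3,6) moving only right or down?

22

r\c   0   1   2   3   4   5   6
  0   1   0   0   0   0   0   0
  1   1   1   1   1   1   0   0
  2   1   2   3   4   5   5   5
  3   1   0   3   7  12  17  22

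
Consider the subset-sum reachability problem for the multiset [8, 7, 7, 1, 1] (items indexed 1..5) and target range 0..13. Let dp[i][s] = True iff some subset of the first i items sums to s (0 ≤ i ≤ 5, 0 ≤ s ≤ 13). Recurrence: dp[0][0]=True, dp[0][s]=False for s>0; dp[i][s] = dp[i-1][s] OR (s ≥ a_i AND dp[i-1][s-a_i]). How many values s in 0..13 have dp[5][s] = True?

7

i\s   0   1   2   3   4   5   6   7   8   9  10  11  12  13
  0   T   F   F   F   F   F   F   F   F   F   F   F   F   F
  1   T   F   F   F   F   F   F   F   T   F   F   F   F   F
  2   T   F   F   F   F   F   F   T   T   F   F   F   F   F
  3   T   F   F   F   F   F   F   T   T   F   F   F   F   F
  4   T   T   F   F   F   F   F   T   T   T   F   F   F   F
  5   T   T   T   F   F   F   F   T   T   T   T   F   F   F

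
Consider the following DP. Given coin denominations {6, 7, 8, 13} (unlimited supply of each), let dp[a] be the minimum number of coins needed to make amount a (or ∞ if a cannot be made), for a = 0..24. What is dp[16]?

2

 a  0  1  2  3  4  5  6  7  8  9 10 11 12 13 14 15 16 17 18 19 20 21 22 23 24
dp  0  -  -  -  -  -  1  1  1  -  -  -  2  1  2  2  2  -  3  2  2  2  3  3  3
(- denotes ∞ / unreachable)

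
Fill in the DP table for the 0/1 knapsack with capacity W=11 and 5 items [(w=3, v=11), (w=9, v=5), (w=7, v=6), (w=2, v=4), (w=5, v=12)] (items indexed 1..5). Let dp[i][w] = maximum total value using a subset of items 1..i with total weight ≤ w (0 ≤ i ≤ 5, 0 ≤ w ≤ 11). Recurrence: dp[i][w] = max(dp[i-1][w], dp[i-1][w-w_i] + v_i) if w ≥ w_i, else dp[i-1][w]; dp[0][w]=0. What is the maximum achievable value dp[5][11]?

27

i\w   0   1   2   3   4   5   6   7   8   9  10  11
  0   0   0   0   0   0   0   0   0   0   0   0   0
  1   0   0   0  11  11  11  11  11  11  11  11  11
  2   0   0   0  11  11  11  11  11  11  11  11  11
  3   0   0   0  11  11  11  11  11  11  11  17  17
  4   0   0   4  11  11  15  15  15  15  15  17  17
  5   0   0   4  11  11  15  15  16  23  23  27  27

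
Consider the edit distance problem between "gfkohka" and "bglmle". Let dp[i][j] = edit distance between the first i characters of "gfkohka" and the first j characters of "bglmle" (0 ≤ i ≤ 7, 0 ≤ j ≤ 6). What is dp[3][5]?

   ''  b  g  l  m  l  e
''  0  1  2  3  4  5  6
 g  1  1  1  2  3  4  5
 f  2  2  2  2  3  4  5
 k  3  3  3  3  3  4  5
 o  4  4  4  4  4  4  5
 h  5  5  5  5  5  5  5
 k  6  6  6  6  6  6  6
 a  7  7  7  7  7  7  7

4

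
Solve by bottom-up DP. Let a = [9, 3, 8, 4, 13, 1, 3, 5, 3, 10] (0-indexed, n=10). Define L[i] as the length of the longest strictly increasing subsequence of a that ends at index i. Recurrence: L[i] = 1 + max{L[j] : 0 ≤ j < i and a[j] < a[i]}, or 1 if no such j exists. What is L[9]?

4

   i    0    1    2    3    4    5    6    7    8    9
a[i]    9    3    8    4   13    1    3    5    3   10
L[i]    1    1    2    2    3    1    2    3    2    4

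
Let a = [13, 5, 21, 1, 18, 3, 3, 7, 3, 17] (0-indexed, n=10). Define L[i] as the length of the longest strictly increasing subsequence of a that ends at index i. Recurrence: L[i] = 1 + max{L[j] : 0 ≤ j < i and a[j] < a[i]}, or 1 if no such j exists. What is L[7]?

   i    0    1    2    3    4    5    6    7    8    9
a[i]   13    5   21    1   18    3    3    7    3   17
L[i]    1    1    2    1    2    2    2    3    2    4

3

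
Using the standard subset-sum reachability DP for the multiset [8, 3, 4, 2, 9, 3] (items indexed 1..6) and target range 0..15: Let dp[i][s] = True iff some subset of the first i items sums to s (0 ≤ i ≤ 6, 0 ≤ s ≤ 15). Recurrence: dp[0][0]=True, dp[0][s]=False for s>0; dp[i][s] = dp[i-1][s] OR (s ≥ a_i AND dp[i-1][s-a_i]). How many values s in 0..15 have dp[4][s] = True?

i\s   0   1   2   3   4   5   6   7   8   9  10  11  12  13  14  15
  0   T   F   F   F   F   F   F   F   F   F   F   F   F   F   F   F
  1   T   F   F   F   F   F   F   F   T   F   F   F   F   F   F   F
  2   T   F   F   T   F   F   F   F   T   F   F   T   F   F   F   F
  3   T   F   F   T   T   F   F   T   T   F   F   T   T   F   F   T
  4   T   F   T   T   T   T   T   T   T   T   T   T   T   T   T   T
  5   T   F   T   T   T   T   T   T   T   T   T   T   T   T   T   T
  6   T   F   T   T   T   T   T   T   T   T   T   T   T   T   T   T

15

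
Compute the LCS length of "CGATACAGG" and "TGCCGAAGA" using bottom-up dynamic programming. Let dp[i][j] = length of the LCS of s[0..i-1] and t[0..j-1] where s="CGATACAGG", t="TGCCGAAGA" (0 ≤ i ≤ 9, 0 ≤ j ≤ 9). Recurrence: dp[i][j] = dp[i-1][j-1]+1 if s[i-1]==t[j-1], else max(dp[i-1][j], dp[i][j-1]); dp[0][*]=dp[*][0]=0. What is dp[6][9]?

   ''  T  G  C  C  G  A  A  G  A
''  0  0  0  0  0  0  0  0  0  0
 C  0  0  0  1  1  1  1  1  1  1
 G  0  0  1  1  1  2  2  2  2  2
 A  0  0  1  1  1  2  3  3  3  3
 T  0  1  1  1  1  2  3  3  3  3
 A  0  1  1  1  1  2  3  4  4  4
 C  0  1  1  2  2  2  3  4  4  4
 A  0  1  1  2  2  2  3  4  4  5
 G  0  1  2  2  2  3  3  4  5  5
 G  0  1  2  2  2  3  3  4  5  5

4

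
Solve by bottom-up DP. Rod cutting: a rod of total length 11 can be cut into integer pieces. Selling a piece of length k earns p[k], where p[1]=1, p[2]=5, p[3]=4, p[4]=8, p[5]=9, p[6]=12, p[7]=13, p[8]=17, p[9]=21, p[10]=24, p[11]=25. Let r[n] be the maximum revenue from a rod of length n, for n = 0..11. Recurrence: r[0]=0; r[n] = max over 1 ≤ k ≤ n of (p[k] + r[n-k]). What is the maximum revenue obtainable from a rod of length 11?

26

   n    0    1    2    3    4    5    6    7    8    9   10   11
r[n]    0    1    5    6   10   11   15   16   20   21   25   26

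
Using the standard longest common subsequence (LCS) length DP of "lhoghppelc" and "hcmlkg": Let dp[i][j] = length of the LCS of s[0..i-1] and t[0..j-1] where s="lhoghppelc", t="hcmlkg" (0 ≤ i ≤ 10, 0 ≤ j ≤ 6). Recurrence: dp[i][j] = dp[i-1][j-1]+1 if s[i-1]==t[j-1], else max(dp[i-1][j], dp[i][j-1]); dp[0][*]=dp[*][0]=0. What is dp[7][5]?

   ''  h  c  m  l  k  g
''  0  0  0  0  0  0  0
 l  0  0  0  0  1  1  1
 h  0  1  1  1  1  1  1
 o  0  1  1  1  1  1  1
 g  0  1  1  1  1  1  2
 h  0  1  1  1  1  1  2
 p  0  1  1  1  1  1  2
 p  0  1  1  1  1  1  2
 e  0  1  1  1  1  1  2
 l  0  1  1  1  2  2  2
 c  0  1  2  2  2  2  2

1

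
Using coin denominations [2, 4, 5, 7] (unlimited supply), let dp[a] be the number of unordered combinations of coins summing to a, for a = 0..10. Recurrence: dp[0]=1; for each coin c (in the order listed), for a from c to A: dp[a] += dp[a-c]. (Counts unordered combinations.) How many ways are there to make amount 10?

4

after  coin     0     1     2     3     4     5     6     7     8     9    10
          2     1     0     1     0     1     0     1     0     1     0     1
          4     1     0     1     0     2     0     2     0     3     0     3
          5     1     0     1     0     2     1     2     1     3     2     4
          7     1     0     1     0     2     1     2     2     3     3     4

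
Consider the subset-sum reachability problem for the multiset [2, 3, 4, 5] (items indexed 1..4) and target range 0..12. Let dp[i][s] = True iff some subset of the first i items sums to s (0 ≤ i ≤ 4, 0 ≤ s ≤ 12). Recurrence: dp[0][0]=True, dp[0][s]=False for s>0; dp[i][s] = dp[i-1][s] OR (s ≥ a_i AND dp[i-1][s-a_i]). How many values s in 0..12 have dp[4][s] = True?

i\s   0   1   2   3   4   5   6   7   8   9  10  11  12
  0   T   F   F   F   F   F   F   F   F   F   F   F   F
  1   T   F   T   F   F   F   F   F   F   F   F   F   F
  2   T   F   T   T   F   T   F   F   F   F   F   F   F
  3   T   F   T   T   T   T   T   T   F   T   F   F   F
  4   T   F   T   T   T   T   T   T   T   T   T   T   T

12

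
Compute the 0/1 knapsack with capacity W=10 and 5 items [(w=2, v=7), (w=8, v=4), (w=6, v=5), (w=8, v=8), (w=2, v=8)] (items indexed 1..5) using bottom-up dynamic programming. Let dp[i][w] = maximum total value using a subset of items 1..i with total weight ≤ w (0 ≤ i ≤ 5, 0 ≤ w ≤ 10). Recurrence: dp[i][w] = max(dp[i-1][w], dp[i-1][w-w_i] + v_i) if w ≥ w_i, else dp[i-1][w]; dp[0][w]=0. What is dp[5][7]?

i\w   0   1   2   3   4   5   6   7   8   9  10
  0   0   0   0   0   0   0   0   0   0   0   0
  1   0   0   7   7   7   7   7   7   7   7   7
  2   0   0   7   7   7   7   7   7   7   7  11
  3   0   0   7   7   7   7   7   7  12  12  12
  4   0   0   7   7   7   7   7   7  12  12  15
  5   0   0   8   8  15  15  15  15  15  15  20

15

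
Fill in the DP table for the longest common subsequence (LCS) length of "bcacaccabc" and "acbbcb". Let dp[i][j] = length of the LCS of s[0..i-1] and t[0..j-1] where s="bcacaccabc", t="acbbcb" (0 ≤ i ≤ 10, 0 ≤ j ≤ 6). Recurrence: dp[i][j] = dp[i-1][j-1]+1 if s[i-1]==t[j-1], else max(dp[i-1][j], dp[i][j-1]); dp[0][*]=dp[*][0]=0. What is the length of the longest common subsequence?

4

   ''  a  c  b  b  c  b
''  0  0  0  0  0  0  0
 b  0  0  0  1  1  1  1
 c  0  0  1  1  1  2  2
 a  0  1  1  1  1  2  2
 c  0  1  2  2  2  2  2
 a  0  1  2  2  2  2  2
 c  0  1  2  2  2  3  3
 c  0  1  2  2  2  3  3
 a  0  1  2  2  2  3  3
 b  0  1  2  3  3  3  4
 c  0  1  2  3  3  4  4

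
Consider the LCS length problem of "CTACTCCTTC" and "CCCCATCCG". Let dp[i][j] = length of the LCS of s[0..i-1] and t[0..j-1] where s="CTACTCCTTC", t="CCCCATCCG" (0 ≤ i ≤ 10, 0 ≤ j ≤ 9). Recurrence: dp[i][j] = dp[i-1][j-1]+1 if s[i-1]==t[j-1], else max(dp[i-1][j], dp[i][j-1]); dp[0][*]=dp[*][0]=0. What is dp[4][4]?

   ''  C  C  C  C  A  T  C  C  G
''  0  0  0  0  0  0  0  0  0  0
 C  0  1  1  1  1  1  1  1  1  1
 T  0  1  1  1  1  1  2  2  2  2
 A  0  1  1  1  1  2  2  2  2  2
 C  0  1  2  2  2  2  2  3  3  3
 T  0  1  2  2  2  2  3  3  3  3
 C  0  1  2  3  3  3  3  4  4  4
 C  0  1  2  3  4  4  4  4  5  5
 T  0  1  2  3  4  4  5  5  5  5
 T  0  1  2  3  4  4  5  5  5  5
 C  0  1  2  3  4  4  5  6  6  6

2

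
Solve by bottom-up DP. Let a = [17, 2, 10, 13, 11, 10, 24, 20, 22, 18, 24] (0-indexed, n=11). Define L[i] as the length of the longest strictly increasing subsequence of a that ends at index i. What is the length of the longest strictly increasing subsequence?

6

   i    0    1    2    3    4    5    6    7    8    9   10
a[i]   17    2   10   13   11   10   24   20   22   18   24
L[i]    1    1    2    3    3    2    4    4    5    4    6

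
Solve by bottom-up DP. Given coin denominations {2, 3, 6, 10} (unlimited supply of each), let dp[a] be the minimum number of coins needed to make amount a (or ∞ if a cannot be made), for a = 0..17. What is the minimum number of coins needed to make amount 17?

4

 a  0  1  2  3  4  5  6  7  8  9 10 11 12 13 14 15 16 17
dp  0  -  1  1  2  2  1  3  2  2  1  3  2  2  3  3  2  4
(- denotes ∞ / unreachable)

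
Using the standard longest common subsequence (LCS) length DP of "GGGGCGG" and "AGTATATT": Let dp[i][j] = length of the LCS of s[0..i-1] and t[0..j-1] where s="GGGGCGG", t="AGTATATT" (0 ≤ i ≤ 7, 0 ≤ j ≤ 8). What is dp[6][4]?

   ''  A  G  T  A  T  A  T  T
''  0  0  0  0  0  0  0  0  0
 G  0  0  1  1  1  1  1  1  1
 G  0  0  1  1  1  1  1  1  1
 G  0  0  1  1  1  1  1  1  1
 G  0  0  1  1  1  1  1  1  1
 C  0  0  1  1  1  1  1  1  1
 G  0  0  1  1  1  1  1  1  1
 G  0  0  1  1  1  1  1  1  1

1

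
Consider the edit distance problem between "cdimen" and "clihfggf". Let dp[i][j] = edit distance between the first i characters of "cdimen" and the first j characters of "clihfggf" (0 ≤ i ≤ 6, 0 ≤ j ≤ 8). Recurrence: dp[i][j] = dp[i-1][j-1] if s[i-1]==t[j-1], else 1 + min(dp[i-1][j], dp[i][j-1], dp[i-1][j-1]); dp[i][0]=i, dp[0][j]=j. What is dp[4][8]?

   ''  c  l  i  h  f  g  g  f
''  0  1  2  3  4  5  6  7  8
 c  1  0  1  2  3  4  5  6  7
 d  2  1  1  2  3  4  5  6  7
 i  3  2  2  1  2  3  4  5  6
 m  4  3  3  2  2  3  4  5  6
 e  5  4  4  3  3  3  4  5  6
 n  6  5  5  4  4  4  4  5  6

6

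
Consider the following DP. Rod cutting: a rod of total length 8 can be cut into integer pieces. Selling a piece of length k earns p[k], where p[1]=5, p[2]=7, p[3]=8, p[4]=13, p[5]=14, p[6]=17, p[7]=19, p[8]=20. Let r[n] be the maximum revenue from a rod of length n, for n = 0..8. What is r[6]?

30

   n    0    1    2    3    4    5    6    7    8
r[n]    0    5   10   15   20   25   30   35   40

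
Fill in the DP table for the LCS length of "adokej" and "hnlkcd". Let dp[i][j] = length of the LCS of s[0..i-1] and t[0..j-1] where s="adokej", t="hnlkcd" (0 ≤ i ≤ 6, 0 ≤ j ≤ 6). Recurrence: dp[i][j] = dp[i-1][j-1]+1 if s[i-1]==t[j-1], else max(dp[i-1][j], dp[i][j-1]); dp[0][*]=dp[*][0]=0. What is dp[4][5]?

   ''  h  n  l  k  c  d
''  0  0  0  0  0  0  0
 a  0  0  0  0  0  0  0
 d  0  0  0  0  0  0  1
 o  0  0  0  0  0  0  1
 k  0  0  0  0  1  1  1
 e  0  0  0  0  1  1  1
 j  0  0  0  0  1  1  1

1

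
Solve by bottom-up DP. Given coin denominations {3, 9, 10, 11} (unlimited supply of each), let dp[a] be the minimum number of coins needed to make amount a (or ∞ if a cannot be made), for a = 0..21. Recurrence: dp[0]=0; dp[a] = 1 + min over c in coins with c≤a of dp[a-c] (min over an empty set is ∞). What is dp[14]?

2

 a  0  1  2  3  4  5  6  7  8  9 10 11 12 13 14 15 16 17 18 19 20 21
dp  0  -  -  1  -  -  2  -  -  1  1  1  2  2  2  3  3  3  2  2  2  2
(- denotes ∞ / unreachable)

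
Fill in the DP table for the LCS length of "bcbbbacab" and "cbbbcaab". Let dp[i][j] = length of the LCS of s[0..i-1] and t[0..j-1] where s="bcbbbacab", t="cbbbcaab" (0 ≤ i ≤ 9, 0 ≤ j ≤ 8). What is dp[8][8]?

   ''  c  b  b  b  c  a  a  b
''  0  0  0  0  0  0  0  0  0
 b  0  0  1  1  1  1  1  1  1
 c  0  1  1  1  1  2  2  2  2
 b  0  1  2  2  2  2  2  2  3
 b  0  1  2  3  3  3  3  3  3
 b  0  1  2  3  4  4  4  4  4
 a  0  1  2  3  4  4  5  5  5
 c  0  1  2  3  4  5  5  5  5
 a  0  1  2  3  4  5  6  6  6
 b  0  1  2  3  4  5  6  6  7

6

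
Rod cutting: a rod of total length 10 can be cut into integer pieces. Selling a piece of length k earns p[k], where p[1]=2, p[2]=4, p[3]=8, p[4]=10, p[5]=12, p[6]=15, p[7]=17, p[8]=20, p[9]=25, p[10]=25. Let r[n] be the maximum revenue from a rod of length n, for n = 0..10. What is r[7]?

18

   n    0    1    2    3    4    5    6    7    8    9   10
r[n]    0    2    4    8   10   12   16   18   20   25   27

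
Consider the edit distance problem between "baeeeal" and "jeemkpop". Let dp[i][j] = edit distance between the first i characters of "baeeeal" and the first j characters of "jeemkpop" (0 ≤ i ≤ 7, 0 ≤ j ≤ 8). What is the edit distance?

7

   ''  j  e  e  m  k  p  o  p
''  0  1  2  3  4  5  6  7  8
 b  1  1  2  3  4  5  6  7  8
 a  2  2  2  3  4  5  6  7  8
 e  3  3  2  2  3  4  5  6  7
 e  4  4  3  2  3  4  5  6  7
 e  5  5  4  3  3  4  5  6  7
 a  6  6  5  4  4  4  5  6  7
 l  7  7  6  5  5  5  5  6  7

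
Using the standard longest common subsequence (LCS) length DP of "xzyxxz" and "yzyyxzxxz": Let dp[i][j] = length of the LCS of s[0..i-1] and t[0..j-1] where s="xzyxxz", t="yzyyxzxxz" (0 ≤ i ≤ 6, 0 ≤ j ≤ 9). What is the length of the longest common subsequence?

5

   ''  y  z  y  y  x  z  x  x  z
''  0  0  0  0  0  0  0  0  0  0
 x  0  0  0  0  0  1  1  1  1  1
 z  0  0  1  1  1  1  2  2  2  2
 y  0  1  1  2  2  2  2  2  2  2
 x  0  1  1  2  2  3  3  3  3  3
 x  0  1  1  2  2  3  3  4  4  4
 z  0  1  2  2  2  3  4  4  4  5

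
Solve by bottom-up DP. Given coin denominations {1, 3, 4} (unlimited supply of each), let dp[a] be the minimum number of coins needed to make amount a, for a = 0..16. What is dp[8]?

 a  0  1  2  3  4  5  6  7  8  9 10 11 12 13 14 15 16
dp  0  1  2  1  1  2  2  2  2  3  3  3  3  4  4  4  4

2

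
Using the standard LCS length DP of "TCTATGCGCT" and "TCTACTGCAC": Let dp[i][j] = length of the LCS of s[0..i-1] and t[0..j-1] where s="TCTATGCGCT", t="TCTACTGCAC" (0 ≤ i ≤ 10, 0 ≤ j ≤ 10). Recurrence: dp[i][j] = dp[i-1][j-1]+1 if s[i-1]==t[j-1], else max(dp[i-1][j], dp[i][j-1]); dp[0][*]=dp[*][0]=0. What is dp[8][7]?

6

   ''  T  C  T  A  C  T  G  C  A  C
''  0  0  0  0  0  0  0  0  0  0  0
 T  0  1  1  1  1  1  1  1  1  1  1
 C  0  1  2  2  2  2  2  2  2  2  2
 T  0  1  2  3  3  3  3  3  3  3  3
 A  0  1  2  3  4  4  4  4  4  4  4
 T  0  1  2  3  4  4  5  5  5  5  5
 G  0  1  2  3  4  4  5  6  6  6  6
 C  0  1  2  3  4  5  5  6  7  7  7
 G  0  1  2  3  4  5  5  6  7  7  7
 C  0  1  2  3  4  5  5  6  7  7  8
 T  0  1  2  3  4  5  6  6  7  7  8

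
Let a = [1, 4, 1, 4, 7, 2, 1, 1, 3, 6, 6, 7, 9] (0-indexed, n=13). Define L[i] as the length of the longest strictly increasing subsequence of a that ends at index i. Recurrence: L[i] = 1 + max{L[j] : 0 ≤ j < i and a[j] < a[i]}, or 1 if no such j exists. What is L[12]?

6

   i    0    1    2    3    4    5    6    7    8    9   10   11   12
a[i]    1    4    1    4    7    2    1    1    3    6    6    7    9
L[i]    1    2    1    2    3    2    1    1    3    4    4    5    6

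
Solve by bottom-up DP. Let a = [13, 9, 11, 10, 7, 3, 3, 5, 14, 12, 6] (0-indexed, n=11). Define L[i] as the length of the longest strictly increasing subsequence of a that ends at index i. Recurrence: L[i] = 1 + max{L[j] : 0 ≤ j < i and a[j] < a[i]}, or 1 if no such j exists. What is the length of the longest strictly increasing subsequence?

3

   i    0    1    2    3    4    5    6    7    8    9   10
a[i]   13    9   11   10    7    3    3    5   14   12    6
L[i]    1    1    2    2    1    1    1    2    3    3    3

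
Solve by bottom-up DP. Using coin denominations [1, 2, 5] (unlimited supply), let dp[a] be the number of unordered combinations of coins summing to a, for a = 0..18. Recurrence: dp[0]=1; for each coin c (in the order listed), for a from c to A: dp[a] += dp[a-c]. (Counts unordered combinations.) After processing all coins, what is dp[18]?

24

after  coin     0     1     2     3     4     5     6     7     8     9    10    11    12    13    14    15    16    17    18
          1     1     1     1     1     1     1     1     1     1     1     1     1     1     1     1     1     1     1     1
          2     1     1     2     2     3     3     4     4     5     5     6     6     7     7     8     8     9     9    10
          5     1     1     2     2     3     4     5     6     7     8    10    11    13    14    16    18    20    22    24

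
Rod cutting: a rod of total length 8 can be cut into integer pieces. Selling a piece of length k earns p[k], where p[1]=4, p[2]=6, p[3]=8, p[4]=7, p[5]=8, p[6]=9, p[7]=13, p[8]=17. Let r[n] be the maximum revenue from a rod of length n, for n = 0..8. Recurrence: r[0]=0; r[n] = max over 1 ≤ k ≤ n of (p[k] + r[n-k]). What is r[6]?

   n    0    1    2    3    4    5    6    7    8
r[n]    0    4    8   12   16   20   24   28   32

24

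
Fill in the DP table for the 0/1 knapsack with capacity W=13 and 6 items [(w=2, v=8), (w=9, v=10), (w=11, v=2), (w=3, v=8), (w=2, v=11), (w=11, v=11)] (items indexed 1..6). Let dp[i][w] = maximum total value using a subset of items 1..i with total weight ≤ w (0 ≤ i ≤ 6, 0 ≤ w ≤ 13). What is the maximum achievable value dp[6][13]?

29

i\w   0   1   2   3   4   5   6   7   8   9  10  11  12  13
  0   0   0   0   0   0   0   0   0   0   0   0   0   0   0
  1   0   0   8   8   8   8   8   8   8   8   8   8   8   8
  2   0   0   8   8   8   8   8   8   8  10  10  18  18  18
  3   0   0   8   8   8   8   8   8   8  10  10  18  18  18
  4   0   0   8   8   8  16  16  16  16  16  16  18  18  18
  5   0   0  11  11  19  19  19  27  27  27  27  27  27  29
  6   0   0  11  11  19  19  19  27  27  27  27  27  27  29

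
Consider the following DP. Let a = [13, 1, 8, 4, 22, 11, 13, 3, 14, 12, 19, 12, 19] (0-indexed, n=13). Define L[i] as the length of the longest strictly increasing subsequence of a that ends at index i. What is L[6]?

   i    0    1    2    3    4    5    6    7    8    9   10   11   12
a[i]   13    1    8    4   22   11   13    3   14   12   19   12   19
L[i]    1    1    2    2    3    3    4    2    5    4    6    4    6

4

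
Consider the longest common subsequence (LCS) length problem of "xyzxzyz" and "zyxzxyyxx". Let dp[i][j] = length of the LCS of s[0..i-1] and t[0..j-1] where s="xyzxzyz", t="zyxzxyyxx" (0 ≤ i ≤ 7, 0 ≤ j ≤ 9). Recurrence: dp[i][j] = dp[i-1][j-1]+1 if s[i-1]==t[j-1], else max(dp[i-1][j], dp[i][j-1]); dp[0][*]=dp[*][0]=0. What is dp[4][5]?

3

   ''  z  y  x  z  x  y  y  x  x
''  0  0  0  0  0  0  0  0  0  0
 x  0  0  0  1  1  1  1  1  1  1
 y  0  0  1  1  1  1  2  2  2  2
 z  0  1  1  1  2  2  2  2  2  2
 x  0  1  1  2  2  3  3  3  3  3
 z  0  1  1  2  3  3  3  3  3  3
 y  0  1  2  2  3  3  4  4  4  4
 z  0  1  2  2  3  3  4  4  4  4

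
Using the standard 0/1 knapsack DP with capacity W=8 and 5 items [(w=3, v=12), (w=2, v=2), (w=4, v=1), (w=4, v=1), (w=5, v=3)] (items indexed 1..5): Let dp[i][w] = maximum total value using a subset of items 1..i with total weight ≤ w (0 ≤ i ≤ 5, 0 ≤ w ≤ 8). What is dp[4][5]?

14

i\w   0   1   2   3   4   5   6   7   8
  0   0   0   0   0   0   0   0   0   0
  1   0   0   0  12  12  12  12  12  12
  2   0   0   2  12  12  14  14  14  14
  3   0   0   2  12  12  14  14  14  14
  4   0   0   2  12  12  14  14  14  14
  5   0   0   2  12  12  14  14  14  15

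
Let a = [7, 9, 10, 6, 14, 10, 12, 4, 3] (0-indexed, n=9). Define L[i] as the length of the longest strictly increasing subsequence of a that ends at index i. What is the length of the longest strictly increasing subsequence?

4

   i    0    1    2    3    4    5    6    7    8
a[i]    7    9   10    6   14   10   12    4    3
L[i]    1    2    3    1    4    3    4    1    1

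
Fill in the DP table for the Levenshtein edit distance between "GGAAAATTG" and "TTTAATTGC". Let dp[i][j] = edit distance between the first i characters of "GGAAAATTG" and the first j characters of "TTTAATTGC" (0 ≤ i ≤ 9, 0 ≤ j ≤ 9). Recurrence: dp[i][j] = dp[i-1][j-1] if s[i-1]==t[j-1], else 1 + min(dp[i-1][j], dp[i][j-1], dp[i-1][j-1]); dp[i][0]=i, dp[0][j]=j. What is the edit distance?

   ''  T  T  T  A  A  T  T  G  C
''  0  1  2  3  4  5  6  7  8  9
 G  1  1  2  3  4  5  6  7  7  8
 G  2  2  2  3  4  5  6  7  7  8
 A  3  3  3  3  3  4  5  6  7  8
 A  4  4  4  4  3  3  4  5  6  7
 A  5  5  5  5  4  3  4  5  6  7
 A  6  6  6  6  5  4  4  5  6  7
 T  7  6  6  6  6  5  4  4  5  6
 T  8  7  6  6  7  6  5  4  5  6
 G  9  8  7  7  7  7  6  5  4  5

5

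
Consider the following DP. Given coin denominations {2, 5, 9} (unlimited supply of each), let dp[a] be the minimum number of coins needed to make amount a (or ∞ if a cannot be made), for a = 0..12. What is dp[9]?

 a  0  1  2  3  4  5  6  7  8  9 10 11 12
dp  0  -  1  -  2  1  3  2  4  1  2  2  3
(- denotes ∞ / unreachable)

1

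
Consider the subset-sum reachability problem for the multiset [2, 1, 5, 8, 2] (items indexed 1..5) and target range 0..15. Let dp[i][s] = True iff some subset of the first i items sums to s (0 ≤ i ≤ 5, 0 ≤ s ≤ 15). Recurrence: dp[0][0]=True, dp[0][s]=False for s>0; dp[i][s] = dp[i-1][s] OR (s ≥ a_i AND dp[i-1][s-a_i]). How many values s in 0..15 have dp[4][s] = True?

14

i\s   0   1   2   3   4   5   6   7   8   9  10  11  12  13  14  15
  0   T   F   F   F   F   F   F   F   F   F   F   F   F   F   F   F
  1   T   F   T   F   F   F   F   F   F   F   F   F   F   F   F   F
  2   T   T   T   T   F   F   F   F   F   F   F   F   F   F   F   F
  3   T   T   T   T   F   T   T   T   T   F   F   F   F   F   F   F
  4   T   T   T   T   F   T   T   T   T   T   T   T   F   T   T   T
  5   T   T   T   T   T   T   T   T   T   T   T   T   T   T   T   T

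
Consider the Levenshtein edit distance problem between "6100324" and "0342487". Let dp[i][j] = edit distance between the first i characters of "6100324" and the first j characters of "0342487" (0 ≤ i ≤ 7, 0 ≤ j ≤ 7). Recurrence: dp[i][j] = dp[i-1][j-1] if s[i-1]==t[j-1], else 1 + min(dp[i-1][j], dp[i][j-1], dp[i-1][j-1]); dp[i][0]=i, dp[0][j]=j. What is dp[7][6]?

   ''  0  3  4  2  4  8  7
''  0  1  2  3  4  5  6  7
 6  1  1  2  3  4  5  6  7
 1  2  2  2  3  4  5  6  7
 0  3  2  3  3  4  5  6  7
 0  4  3  3  4  4  5  6  7
 3  5  4  3  4  5  5  6  7
 2  6  5  4  4  4  5  6  7
 4  7  6  5  4  5  4  5  6

5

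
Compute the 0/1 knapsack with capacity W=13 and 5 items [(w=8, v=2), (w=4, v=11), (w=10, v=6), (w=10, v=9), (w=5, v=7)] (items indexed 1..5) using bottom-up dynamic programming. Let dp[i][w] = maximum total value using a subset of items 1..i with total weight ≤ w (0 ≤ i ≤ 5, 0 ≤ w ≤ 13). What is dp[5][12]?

18

i\w   0   1   2   3   4   5   6   7   8   9  10  11  12  13
  0   0   0   0   0   0   0   0   0   0   0   0   0   0   0
  1   0   0   0   0   0   0   0   0   2   2   2   2   2   2
  2   0   0   0   0  11  11  11  11  11  11  11  11  13  13
  3   0   0   0   0  11  11  11  11  11  11  11  11  13  13
  4   0   0   0   0  11  11  11  11  11  11  11  11  13  13
  5   0   0   0   0  11  11  11  11  11  18  18  18  18  18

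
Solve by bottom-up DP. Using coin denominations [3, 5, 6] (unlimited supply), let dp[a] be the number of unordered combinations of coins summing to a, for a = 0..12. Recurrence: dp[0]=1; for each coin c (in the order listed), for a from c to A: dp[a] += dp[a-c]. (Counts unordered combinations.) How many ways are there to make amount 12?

3

after  coin     0     1     2     3     4     5     6     7     8     9    10    11    12
          3     1     0     0     1     0     0     1     0     0     1     0     0     1
          5     1     0     0     1     0     1     1     0     1     1     1     1     1
          6     1     0     0     1     0     1     2     0     1     2     1     2     3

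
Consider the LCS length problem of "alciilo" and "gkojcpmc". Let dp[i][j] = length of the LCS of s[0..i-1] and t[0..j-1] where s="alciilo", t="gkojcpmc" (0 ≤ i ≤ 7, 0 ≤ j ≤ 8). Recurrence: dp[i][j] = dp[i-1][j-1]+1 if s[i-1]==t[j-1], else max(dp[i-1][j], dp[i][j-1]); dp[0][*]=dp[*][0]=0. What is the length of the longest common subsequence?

1

   ''  g  k  o  j  c  p  m  c
''  0  0  0  0  0  0  0  0  0
 a  0  0  0  0  0  0  0  0  0
 l  0  0  0  0  0  0  0  0  0
 c  0  0  0  0  0  1  1  1  1
 i  0  0  0  0  0  1  1  1  1
 i  0  0  0  0  0  1  1  1  1
 l  0  0  0  0  0  1  1  1  1
 o  0  0  0  1  1  1  1  1  1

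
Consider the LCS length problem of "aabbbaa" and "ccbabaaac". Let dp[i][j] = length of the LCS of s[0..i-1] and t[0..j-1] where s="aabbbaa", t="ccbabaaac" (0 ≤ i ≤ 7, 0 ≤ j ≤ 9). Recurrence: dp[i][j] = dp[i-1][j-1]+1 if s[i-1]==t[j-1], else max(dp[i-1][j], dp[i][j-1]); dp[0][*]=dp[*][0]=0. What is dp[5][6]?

2

   ''  c  c  b  a  b  a  a  a  c
''  0  0  0  0  0  0  0  0  0  0
 a  0  0  0  0  1  1  1  1  1  1
 a  0  0  0  0  1  1  2  2  2  2
 b  0  0  0  1  1  2  2  2  2  2
 b  0  0  0  1  1  2  2  2  2  2
 b  0  0  0  1  1  2  2  2  2  2
 a  0  0  0  1  2  2  3  3  3  3
 a  0  0  0  1  2  2  3  4  4  4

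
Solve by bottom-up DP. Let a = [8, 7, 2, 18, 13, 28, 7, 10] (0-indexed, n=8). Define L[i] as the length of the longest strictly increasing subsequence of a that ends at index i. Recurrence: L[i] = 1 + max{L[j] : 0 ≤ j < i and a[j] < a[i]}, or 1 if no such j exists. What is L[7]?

   i    0    1    2    3    4    5    6    7
a[i]    8    7    2   18   13   28    7   10
L[i]    1    1    1    2    2    3    2    3

3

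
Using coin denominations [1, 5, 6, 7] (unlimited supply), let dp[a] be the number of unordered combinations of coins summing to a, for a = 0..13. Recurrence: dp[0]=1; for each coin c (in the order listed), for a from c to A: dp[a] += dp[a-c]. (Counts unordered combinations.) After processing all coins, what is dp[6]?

after  coin     0     1     2     3     4     5     6     7     8     9    10    11    12    13
          1     1     1     1     1     1     1     1     1     1     1     1     1     1     1
          5     1     1     1     1     1     2     2     2     2     2     3     3     3     3
          6     1     1     1     1     1     2     3     3     3     3     4     5     6     6
          7     1     1     1     1     1     2     3     4     4     4     5     6     8     9

3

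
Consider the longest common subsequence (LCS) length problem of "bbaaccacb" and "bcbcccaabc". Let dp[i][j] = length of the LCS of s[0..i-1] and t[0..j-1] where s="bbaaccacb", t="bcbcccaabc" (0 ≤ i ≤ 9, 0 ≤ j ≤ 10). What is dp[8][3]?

2

   ''  b  c  b  c  c  c  a  a  b  c
''  0  0  0  0  0  0  0  0  0  0  0
 b  0  1  1  1  1  1  1  1  1  1  1
 b  0  1  1  2  2  2  2  2  2  2  2
 a  0  1  1  2  2  2  2  3  3  3  3
 a  0  1  1  2  2  2  2  3  4  4  4
 c  0  1  2  2  3  3  3  3  4  4  5
 c  0  1  2  2  3  4  4  4  4  4  5
 a  0  1  2  2  3  4  4  5  5  5  5
 c  0  1  2  2  3  4  5  5  5  5  6
 b  0  1  2  3  3  4  5  5  5  6  6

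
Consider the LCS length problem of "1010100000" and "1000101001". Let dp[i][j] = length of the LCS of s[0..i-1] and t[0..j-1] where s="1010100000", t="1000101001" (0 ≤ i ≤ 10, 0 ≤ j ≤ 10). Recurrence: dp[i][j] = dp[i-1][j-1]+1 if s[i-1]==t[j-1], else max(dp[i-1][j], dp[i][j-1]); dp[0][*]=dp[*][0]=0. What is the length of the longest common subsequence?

7

   ''  1  0  0  0  1  0  1  0  0  1
''  0  0  0  0  0  0  0  0  0  0  0
 1  0  1  1  1  1  1  1  1  1  1  1
 0  0  1  2  2  2  2  2  2  2  2  2
 1  0  1  2  2  2  3  3  3  3  3  3
 0  0  1  2  3  3  3  4  4  4  4  4
 1  0  1  2  3  3  4  4  5  5  5  5
 0  0  1  2  3  4  4  5  5  6  6  6
 0  0  1  2  3  4  4  5  5  6  7  7
 0  0  1  2  3  4  4  5  5  6  7  7
 0  0  1  2  3  4  4  5  5  6  7  7
 0  0  1  2  3  4  4  5  5  6  7  7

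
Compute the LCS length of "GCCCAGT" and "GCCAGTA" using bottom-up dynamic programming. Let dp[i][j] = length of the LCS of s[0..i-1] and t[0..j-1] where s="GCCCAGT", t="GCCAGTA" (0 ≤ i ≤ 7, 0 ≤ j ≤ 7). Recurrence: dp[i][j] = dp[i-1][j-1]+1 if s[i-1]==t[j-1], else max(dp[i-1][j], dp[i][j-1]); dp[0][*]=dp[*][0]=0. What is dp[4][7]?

   ''  G  C  C  A  G  T  A
''  0  0  0  0  0  0  0  0
 G  0  1  1  1  1  1  1  1
 C  0  1  2  2  2  2  2  2
 C  0  1  2  3  3  3  3  3
 C  0  1  2  3  3  3  3  3
 A  0  1  2  3  4  4  4  4
 G  0  1  2  3  4  5  5  5
 T  0  1  2  3  4  5  6  6

3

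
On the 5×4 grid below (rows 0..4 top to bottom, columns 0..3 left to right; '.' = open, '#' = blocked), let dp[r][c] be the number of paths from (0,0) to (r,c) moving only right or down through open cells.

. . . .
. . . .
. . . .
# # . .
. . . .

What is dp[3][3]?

r\c   0   1   2   3
  0   1   1   1   1
  1   1   2   3   4
  2   1   3   6  10
  3   0   0   6  16
  4   0   0   6  22

16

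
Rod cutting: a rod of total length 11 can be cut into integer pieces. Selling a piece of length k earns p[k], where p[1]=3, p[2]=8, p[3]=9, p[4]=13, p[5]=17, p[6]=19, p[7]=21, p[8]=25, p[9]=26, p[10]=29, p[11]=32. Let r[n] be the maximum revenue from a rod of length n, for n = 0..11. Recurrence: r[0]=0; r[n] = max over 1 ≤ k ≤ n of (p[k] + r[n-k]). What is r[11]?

   n    0    1    2    3    4    5    6    7    8    9   10   11
r[n]    0    3    8   11   16   19   24   27   32   35   40   43

43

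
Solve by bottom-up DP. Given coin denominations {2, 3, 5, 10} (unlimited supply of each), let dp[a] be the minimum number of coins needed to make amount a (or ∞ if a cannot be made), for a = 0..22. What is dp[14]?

3

 a  0  1  2  3  4  5  6  7  8  9 10 11 12 13 14 15 16 17 18 19 20 21 22
dp  0  -  1  1  2  1  2  2  2  3  1  3  2  2  3  2  3  3  3  4  2  4  3
(- denotes ∞ / unreachable)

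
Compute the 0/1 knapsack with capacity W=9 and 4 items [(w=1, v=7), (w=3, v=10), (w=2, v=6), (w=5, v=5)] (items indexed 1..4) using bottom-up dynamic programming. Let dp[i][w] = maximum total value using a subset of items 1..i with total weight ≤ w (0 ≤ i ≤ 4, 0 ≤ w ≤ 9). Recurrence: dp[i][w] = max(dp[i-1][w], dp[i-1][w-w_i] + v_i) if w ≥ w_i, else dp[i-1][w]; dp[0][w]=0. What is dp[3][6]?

i\w   0   1   2   3   4   5   6   7   8   9
  0   0   0   0   0   0   0   0   0   0   0
  1   0   7   7   7   7   7   7   7   7   7
  2   0   7   7  10  17  17  17  17  17  17
  3   0   7   7  13  17  17  23  23  23  23
  4   0   7   7  13  17  17  23  23  23  23

23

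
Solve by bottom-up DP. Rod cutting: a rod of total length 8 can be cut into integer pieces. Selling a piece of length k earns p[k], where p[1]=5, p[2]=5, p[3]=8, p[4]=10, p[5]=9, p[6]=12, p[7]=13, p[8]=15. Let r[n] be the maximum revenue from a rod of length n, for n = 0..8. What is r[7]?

   n    0    1    2    3    4    5    6    7    8
r[n]    0    5   10   15   20   25   30   35   40

35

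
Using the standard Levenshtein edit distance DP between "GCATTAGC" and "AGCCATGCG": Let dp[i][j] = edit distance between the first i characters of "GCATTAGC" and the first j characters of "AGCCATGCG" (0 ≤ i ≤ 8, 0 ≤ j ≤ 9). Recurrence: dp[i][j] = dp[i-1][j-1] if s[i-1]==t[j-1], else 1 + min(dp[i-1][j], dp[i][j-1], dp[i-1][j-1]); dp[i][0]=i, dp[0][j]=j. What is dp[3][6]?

   ''  A  G  C  C  A  T  G  C  G
''  0  1  2  3  4  5  6  7  8  9
 G  1  1  1  2  3  4  5  6  7  8
 C  2  2  2  1  2  3  4  5  6  7
 A  3  2  3  2  2  2  3  4  5  6
 T  4  3  3  3  3  3  2  3  4  5
 T  5  4  4  4  4  4  3  3  4  5
 A  6  5  5  5  5  4  4  4  4  5
 G  7  6  5  6  6  5  5  4  5  4
 C  8  7  6  5  6  6  6  5  4  5

3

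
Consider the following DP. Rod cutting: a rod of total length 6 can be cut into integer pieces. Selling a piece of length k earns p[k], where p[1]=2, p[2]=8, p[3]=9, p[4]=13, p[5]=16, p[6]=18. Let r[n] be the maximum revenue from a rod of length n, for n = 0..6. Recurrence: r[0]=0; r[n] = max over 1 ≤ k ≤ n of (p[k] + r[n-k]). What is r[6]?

24

   n    0    1    2    3    4    5    6
r[n]    0    2    8   10   16   18   24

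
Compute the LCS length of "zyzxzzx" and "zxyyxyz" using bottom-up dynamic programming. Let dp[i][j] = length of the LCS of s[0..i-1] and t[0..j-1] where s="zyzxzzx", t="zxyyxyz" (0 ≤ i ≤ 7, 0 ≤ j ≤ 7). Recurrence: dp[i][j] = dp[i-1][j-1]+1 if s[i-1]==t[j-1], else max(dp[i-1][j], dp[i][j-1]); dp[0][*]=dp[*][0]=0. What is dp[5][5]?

3

   ''  z  x  y  y  x  y  z
''  0  0  0  0  0  0  0  0
 z  0  1  1  1  1  1  1  1
 y  0  1  1  2  2  2  2  2
 z  0  1  1  2  2  2  2  3
 x  0  1  2  2  2  3  3  3
 z  0  1  2  2  2  3  3  4
 z  0  1  2  2  2  3  3  4
 x  0  1  2  2  2  3  3  4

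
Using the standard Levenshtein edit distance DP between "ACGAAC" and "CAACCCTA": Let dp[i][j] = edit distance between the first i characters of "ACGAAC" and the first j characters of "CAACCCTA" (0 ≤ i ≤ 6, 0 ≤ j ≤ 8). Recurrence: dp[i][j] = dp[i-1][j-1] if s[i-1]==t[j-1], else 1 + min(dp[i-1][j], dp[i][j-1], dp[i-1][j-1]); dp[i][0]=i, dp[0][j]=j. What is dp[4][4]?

3

   ''  C  A  A  C  C  C  T  A
''  0  1  2  3  4  5  6  7  8
 A  1  1  1  2  3  4  5  6  7
 C  2  1  2  2  2  3  4  5  6
 G  3  2  2  3  3  3  4  5  6
 A  4  3  2  2  3  4  4  5  5
 A  5  4  3  2  3  4  5  5  5
 C  6  5  4  3  2  3  4  5  6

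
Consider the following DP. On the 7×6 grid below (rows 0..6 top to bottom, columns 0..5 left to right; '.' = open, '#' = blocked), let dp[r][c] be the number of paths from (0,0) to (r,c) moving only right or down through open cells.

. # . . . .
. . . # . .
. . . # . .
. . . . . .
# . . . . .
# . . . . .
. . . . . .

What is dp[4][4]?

21

r\c   0   1   2   3   4   5
  0   1   0   0   0   0   0
  1   1   1   1   0   0   0
  2   1   2   3   0   0   0
  3   1   3   6   6   6   6
  4   0   3   9  15  21  27
  5   0   3  12  27  48  75
  6   0   3  15  42  90 165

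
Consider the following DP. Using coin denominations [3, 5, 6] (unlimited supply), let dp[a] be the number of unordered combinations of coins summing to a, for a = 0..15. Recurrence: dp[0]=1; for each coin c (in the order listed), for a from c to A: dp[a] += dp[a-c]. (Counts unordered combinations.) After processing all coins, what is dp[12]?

3

after  coin     0     1     2     3     4     5     6     7     8     9    10    11    12    13    14    15
          3     1     0     0     1     0     0     1     0     0     1     0     0     1     0     0     1
          5     1     0     0     1     0     1     1     0     1     1     1     1     1     1     1     2
          6     1     0     0     1     0     1     2     0     1     2     1     2     3     1     2     4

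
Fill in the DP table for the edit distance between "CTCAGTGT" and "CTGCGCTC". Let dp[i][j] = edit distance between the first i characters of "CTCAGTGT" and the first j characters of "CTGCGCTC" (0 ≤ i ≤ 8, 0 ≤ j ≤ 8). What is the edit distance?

   ''  C  T  G  C  G  C  T  C
''  0  1  2  3  4  5  6  7  8
 C  1  0  1  2  3  4  5  6  7
 T  2  1  0  1  2  3  4  5  6
 C  3  2  1  1  1  2  3  4  5
 A  4  3  2  2  2  2  3  4  5
 G  5  4  3  2  3  2  3  4  5
 T  6  5  4  3  3  3  3  3  4
 G  7  6  5  4  4  3  4  4  4
 T  8  7  6  5  5  4  4  4  5

5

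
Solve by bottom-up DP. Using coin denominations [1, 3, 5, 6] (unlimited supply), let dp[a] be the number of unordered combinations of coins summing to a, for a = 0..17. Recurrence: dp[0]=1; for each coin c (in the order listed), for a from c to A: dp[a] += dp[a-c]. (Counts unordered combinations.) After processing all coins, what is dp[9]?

after  coin     0     1     2     3     4     5     6     7     8     9    10    11    12    13    14    15    16    17
          1     1     1     1     1     1     1     1     1     1     1     1     1     1     1     1     1     1     1
          3     1     1     1     2     2     2     3     3     3     4     4     4     5     5     5     6     6     6
          5     1     1     1     2     2     3     4     4     5     6     7     8     9    10    11    13    14    15
          6     1     1     1     2     2     3     5     5     6     8     9    11    14    15    17    21    23    26

8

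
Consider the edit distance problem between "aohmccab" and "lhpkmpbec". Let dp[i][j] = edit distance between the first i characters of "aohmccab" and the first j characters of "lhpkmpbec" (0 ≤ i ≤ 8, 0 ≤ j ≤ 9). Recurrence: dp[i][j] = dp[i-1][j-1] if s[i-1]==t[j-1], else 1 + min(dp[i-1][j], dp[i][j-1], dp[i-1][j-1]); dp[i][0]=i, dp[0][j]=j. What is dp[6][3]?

   ''  l  h  p  k  m  p  b  e  c
''  0  1  2  3  4  5  6  7  8  9
 a  1  1  2  3  4  5  6  7  8  9
 o  2  2  2  3  4  5  6  7  8  9
 h  3  3  2  3  4  5  6  7  8  9
 m  4  4  3  3  4  4  5  6  7  8
 c  5  5  4  4  4  5  5  6  7  7
 c  6  6  5  5  5  5  6  6  7  7
 a  7  7  6  6  6  6  6  7  7  8
 b  8  8  7  7  7  7  7  6  7  8

5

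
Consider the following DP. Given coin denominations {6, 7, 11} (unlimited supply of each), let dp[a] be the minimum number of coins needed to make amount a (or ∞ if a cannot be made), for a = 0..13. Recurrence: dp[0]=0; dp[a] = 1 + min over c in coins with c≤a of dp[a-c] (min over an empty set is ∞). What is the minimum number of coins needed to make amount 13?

 a  0  1  2  3  4  5  6  7  8  9 10 11 12 13
dp  0  -  -  -  -  -  1  1  -  -  -  1  2  2
(- denotes ∞ / unreachable)

2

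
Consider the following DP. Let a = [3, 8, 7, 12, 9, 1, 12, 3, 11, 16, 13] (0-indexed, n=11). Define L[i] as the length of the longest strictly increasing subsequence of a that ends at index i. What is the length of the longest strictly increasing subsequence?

   i    0    1    2    3    4    5    6    7    8    9   10
a[i]    3    8    7   12    9    1   12    3   11   16   13
L[i]    1    2    2    3    3    1    4    2    4    5    5

5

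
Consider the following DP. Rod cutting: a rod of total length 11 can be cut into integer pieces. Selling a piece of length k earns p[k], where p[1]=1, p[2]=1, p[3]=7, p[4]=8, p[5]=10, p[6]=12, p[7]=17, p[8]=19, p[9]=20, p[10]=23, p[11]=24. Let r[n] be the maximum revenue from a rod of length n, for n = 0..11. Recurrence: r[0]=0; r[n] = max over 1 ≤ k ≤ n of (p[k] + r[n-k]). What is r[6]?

14

   n    0    1    2    3    4    5    6    7    8    9   10   11
r[n]    0    1    2    7    8   10   14   17   19   21   24   26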